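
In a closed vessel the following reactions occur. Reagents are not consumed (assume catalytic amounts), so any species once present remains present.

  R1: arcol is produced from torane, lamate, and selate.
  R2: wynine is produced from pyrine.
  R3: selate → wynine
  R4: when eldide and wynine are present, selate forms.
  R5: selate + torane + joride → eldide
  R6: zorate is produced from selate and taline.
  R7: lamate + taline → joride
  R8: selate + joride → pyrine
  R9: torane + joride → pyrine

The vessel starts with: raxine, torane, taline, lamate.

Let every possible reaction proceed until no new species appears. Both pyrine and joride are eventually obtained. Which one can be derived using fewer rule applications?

joride: lamate and taline present → joride forms (R7). [1 rule application]
pyrine: lamate and taline present → joride forms (R7). torane and joride present → pyrine forms (R9). [2 rule applications]
joride needs fewer.

joride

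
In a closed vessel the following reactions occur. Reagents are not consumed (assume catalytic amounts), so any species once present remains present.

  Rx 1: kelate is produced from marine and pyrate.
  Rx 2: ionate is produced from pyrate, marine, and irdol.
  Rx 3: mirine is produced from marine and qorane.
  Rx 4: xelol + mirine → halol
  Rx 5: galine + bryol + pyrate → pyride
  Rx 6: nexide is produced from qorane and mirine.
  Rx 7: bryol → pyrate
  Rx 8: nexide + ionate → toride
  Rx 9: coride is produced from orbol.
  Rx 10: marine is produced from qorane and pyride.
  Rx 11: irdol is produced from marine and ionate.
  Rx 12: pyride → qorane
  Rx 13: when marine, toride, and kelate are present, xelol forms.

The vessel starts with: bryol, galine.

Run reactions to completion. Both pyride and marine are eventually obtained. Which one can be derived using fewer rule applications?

pyride

pyride: bryol present → pyrate forms (Rx 7). galine, bryol, and pyrate present → pyride forms (Rx 5). [2 rule applications]
marine: bryol present → pyrate forms (Rx 7). galine, bryol, and pyrate present → pyride forms (Rx 5). pyride present → qorane forms (Rx 12). qorane and pyride present → marine forms (Rx 10). [4 rule applications]
pyride needs fewer.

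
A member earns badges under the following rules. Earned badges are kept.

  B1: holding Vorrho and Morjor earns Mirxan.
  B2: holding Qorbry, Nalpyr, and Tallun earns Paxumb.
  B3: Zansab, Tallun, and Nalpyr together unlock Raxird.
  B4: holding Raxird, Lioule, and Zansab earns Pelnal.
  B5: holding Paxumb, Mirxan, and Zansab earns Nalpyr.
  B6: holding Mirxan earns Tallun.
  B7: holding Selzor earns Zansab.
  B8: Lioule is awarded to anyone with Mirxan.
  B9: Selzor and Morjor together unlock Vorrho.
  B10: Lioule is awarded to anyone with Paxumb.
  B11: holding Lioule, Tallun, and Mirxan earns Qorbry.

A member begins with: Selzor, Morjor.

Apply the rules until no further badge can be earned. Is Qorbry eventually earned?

Yes

With Selzor and Morjor, Vorrho is earned (B9).
With Vorrho and Morjor, Mirxan is earned (B1).
With Mirxan, Tallun is earned (B6).
With Mirxan, Lioule is earned (B8).
With Lioule, Tallun, and Mirxan, Qorbry is earned (B11).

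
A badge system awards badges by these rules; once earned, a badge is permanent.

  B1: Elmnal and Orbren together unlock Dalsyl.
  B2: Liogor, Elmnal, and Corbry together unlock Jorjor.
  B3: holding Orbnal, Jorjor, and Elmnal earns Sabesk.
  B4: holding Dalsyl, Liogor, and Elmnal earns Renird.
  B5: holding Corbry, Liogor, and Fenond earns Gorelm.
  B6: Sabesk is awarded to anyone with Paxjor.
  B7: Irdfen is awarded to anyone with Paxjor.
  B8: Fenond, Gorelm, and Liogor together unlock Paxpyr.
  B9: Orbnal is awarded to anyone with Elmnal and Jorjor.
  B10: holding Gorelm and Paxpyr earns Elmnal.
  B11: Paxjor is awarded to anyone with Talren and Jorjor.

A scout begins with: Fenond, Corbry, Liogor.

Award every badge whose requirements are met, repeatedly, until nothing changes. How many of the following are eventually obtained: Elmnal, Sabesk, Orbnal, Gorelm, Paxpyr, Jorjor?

With Corbry, Liogor, and Fenond, Gorelm is earned (B5).
With Fenond, Gorelm, and Liogor, Paxpyr is earned (B8).
With Gorelm and Paxpyr, Elmnal is earned (B10).
With Liogor, Elmnal, and Corbry, Jorjor is earned (B2).
With Elmnal and Jorjor, Orbnal is earned (B9).
With Orbnal, Jorjor, and Elmnal, Sabesk is earned (B3).
Elmnal: reached.
Sabesk: reached.
Orbnal: reached.
Gorelm: reached.
Paxpyr: reached.
Jorjor: reached.
All 6 are reached.

6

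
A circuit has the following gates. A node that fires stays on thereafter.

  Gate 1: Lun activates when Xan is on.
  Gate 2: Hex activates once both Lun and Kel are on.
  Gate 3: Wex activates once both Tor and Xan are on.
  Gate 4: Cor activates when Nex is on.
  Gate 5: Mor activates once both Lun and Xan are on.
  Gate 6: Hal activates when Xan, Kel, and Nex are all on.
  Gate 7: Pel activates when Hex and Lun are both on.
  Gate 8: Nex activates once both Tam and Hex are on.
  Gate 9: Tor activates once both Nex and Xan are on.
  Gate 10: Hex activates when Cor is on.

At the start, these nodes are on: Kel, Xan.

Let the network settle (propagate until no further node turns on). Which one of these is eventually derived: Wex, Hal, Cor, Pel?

Pel

Gate 1: Xan on → Lun on.
Gate 2: Lun and Kel on → Hex on.
Gate 7: Hex and Lun on → Pel on.
Cor would need Nex (Gate 4), but Nex never turns on. Hal would need Xan, Kel, and Nex (Gate 6), but Nex never turns on. Wex would need Tor and Xan (Gate 3), but Tor never turns on.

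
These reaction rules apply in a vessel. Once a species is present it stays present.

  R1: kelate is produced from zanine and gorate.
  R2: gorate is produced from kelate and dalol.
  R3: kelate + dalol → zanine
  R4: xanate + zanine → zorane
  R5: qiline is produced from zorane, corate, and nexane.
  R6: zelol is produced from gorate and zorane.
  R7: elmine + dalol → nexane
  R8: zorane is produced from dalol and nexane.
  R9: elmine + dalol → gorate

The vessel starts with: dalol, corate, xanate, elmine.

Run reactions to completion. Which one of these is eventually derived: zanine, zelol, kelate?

elmine and dalol present → gorate forms (R9).
elmine and dalol present → nexane forms (R7).
dalol and nexane present → zorane forms (R8).
gorate and zorane present → zelol forms (R6).
kelate would need zanine and gorate (R1), but zanine never forms. zanine would need kelate and dalol (R3), but kelate never forms.

zelol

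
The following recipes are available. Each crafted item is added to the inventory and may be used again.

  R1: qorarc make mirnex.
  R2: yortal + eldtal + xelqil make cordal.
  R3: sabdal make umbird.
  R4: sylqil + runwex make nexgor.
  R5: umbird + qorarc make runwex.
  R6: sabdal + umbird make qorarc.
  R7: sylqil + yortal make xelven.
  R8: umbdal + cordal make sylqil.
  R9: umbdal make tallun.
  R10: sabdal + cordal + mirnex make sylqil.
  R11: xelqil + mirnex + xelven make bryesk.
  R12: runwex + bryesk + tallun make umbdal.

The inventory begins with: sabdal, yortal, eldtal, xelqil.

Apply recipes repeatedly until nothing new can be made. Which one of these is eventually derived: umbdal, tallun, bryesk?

bryesk

yortal + eldtal + xelqil → cordal (R2).
sabdal → umbird (R3).
sabdal + umbird → qorarc (R6).
qorarc → mirnex (R1).
sabdal + cordal + mirnex → sylqil (R10).
sylqil + yortal → xelven (R7).
Using R11, xelqil, mirnex, and xelven make bryesk.
umbdal would need runwex, bryesk, and tallun (R12), but tallun is never obtained. tallun would need umbdal (R9), but umbdal is never obtained.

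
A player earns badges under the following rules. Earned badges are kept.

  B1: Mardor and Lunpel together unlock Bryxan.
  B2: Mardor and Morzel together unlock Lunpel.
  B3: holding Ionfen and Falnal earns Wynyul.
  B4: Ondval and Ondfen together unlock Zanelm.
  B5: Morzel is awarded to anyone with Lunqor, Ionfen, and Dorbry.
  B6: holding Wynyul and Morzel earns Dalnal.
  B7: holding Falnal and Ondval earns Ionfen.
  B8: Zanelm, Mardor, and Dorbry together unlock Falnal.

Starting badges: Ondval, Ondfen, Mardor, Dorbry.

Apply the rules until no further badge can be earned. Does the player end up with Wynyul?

With Ondval and Ondfen, Zanelm is earned (B4).
With Zanelm, Mardor, and Dorbry, Falnal is earned (B8).
With Falnal and Ondval, Ionfen is earned (B7).
With Ionfen and Falnal, Wynyul is earned (B3).

Yes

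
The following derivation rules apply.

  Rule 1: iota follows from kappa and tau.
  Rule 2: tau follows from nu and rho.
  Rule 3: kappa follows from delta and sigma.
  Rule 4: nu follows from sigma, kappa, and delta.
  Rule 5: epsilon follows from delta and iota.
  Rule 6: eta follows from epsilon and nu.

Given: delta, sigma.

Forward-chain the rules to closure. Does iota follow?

iota would need kappa and tau (Rule 1), but tau is never established.

No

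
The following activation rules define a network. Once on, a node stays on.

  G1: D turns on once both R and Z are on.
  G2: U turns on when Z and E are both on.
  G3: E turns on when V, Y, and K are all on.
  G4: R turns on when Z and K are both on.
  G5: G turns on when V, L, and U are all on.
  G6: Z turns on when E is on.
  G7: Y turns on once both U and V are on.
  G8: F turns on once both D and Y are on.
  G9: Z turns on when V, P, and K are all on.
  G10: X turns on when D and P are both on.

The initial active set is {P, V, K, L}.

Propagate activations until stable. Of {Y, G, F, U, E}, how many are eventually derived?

0

Y would need U and V (G7), but U never turns on.
G would need V, L, and U (G5), but U never turns on.
F would need D and Y (G8), but Y never turns on.
U would need Z and E (G2), but E never turns on.
E would need V, Y, and K (G3), but Y never turns on.
None of the 5 are reached.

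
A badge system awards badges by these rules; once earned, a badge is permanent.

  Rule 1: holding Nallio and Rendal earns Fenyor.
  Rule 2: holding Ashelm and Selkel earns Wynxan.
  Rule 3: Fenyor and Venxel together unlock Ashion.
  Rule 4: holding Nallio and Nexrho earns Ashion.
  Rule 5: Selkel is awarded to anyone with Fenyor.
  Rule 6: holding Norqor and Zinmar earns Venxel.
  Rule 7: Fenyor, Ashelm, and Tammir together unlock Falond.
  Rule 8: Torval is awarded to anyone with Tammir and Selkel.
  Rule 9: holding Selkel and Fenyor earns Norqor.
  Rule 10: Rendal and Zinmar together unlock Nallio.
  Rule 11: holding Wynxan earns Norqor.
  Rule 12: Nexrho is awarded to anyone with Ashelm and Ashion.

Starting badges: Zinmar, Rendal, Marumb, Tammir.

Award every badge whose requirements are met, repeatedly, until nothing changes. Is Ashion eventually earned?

Yes

With Rendal and Zinmar, Nallio is earned (Rule 10).
With Nallio and Rendal, Fenyor is earned (Rule 1).
With Fenyor, Selkel is earned (Rule 5).
With Selkel and Fenyor, Norqor is earned (Rule 9).
With Norqor and Zinmar, Venxel is earned (Rule 6).
With Fenyor and Venxel, Ashion is earned (Rule 3).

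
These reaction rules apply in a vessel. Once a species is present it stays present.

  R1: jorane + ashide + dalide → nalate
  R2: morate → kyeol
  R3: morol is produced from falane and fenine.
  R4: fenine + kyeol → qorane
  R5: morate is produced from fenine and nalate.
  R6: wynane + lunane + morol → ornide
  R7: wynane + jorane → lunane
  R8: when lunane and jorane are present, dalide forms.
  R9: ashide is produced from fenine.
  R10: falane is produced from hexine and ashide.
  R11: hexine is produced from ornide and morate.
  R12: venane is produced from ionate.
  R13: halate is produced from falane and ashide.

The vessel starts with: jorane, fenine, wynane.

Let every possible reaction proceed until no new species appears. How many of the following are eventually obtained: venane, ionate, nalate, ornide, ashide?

fenine present → ashide forms (R9).
wynane and jorane present → lunane forms (R7).
lunane and jorane present → dalide forms (R8).
jorane, ashide, and dalide present → nalate forms (R1).
venane would need ionate (R12), but ionate never forms.
No rule produces ionate, and it is not given.
nalate: reached.
ornide would need wynane, lunane, and morol (R6), but morol never forms.
ashide: reached.
Reached: nalate and ashide — 2 of the 5.

2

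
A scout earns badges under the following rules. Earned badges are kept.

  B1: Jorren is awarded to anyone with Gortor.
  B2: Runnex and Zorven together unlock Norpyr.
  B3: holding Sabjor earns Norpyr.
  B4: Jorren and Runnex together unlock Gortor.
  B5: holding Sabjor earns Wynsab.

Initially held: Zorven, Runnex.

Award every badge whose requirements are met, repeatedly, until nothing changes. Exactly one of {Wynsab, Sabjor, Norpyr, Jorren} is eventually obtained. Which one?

Norpyr

With Runnex and Zorven, Norpyr is earned (B2).
Jorren would need Gortor (B1), but Gortor is never earned. Wynsab would need Sabjor (B5), but Sabjor is never earned. No rule produces Sabjor, and it is not given.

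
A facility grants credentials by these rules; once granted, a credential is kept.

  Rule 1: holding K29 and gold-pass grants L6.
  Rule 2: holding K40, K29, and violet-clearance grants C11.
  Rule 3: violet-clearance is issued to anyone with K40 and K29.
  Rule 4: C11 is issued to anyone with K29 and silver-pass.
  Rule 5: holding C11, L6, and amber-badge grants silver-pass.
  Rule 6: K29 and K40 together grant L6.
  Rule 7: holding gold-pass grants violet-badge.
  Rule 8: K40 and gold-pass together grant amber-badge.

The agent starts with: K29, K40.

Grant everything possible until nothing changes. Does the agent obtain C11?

Holding K40 and K29 grants violet-clearance (Rule 3).
Holding K40, K29, and violet-clearance grants C11 (Rule 2).

Yes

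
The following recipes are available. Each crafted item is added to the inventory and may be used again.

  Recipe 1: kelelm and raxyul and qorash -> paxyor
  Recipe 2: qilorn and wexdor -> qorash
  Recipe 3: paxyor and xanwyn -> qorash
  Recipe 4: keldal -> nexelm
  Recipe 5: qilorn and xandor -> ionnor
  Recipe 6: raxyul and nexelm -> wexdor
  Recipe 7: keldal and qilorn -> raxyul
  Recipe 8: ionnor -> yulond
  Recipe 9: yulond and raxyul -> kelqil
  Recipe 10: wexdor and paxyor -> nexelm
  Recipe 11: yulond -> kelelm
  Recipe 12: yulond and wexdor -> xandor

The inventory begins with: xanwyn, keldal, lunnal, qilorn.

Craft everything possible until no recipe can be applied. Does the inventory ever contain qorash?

Using Recipe 7, keldal and qilorn make raxyul.
Using Recipe 4, keldal makes nexelm.
Using Recipe 6, raxyul and nexelm make wexdor.
qilorn and wexdor -> qorash (Recipe 2).

Yes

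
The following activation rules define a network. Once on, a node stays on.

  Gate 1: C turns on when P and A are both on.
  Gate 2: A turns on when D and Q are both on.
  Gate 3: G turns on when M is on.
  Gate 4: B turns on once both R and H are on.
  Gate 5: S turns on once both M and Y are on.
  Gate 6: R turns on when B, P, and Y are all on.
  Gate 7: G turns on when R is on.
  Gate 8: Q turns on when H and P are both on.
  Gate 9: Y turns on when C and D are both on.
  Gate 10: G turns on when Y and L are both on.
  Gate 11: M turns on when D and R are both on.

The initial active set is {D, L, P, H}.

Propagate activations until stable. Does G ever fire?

Yes

Gate 8: H and P on → Q on.
Gate 2: D and Q on → A on.
Gate 1: P and A on → C on.
C and D are on, so Y turns on (Gate 9).
Y and L are on, so G turns on (Gate 10).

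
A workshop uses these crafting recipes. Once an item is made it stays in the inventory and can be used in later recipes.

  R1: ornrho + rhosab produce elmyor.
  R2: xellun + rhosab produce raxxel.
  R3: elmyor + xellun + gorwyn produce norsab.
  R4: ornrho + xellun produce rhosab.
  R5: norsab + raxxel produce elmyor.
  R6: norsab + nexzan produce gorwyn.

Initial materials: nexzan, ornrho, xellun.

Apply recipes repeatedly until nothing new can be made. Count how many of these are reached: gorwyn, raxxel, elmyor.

ornrho + xellun → rhosab (R4).
Using R2, xellun and rhosab make raxxel.
ornrho + rhosab → elmyor (R1).
gorwyn would need norsab and nexzan (R6), but norsab is never obtained.
raxxel: reached.
elmyor: reached.
Reached: raxxel and elmyor — 2 of the 3.

2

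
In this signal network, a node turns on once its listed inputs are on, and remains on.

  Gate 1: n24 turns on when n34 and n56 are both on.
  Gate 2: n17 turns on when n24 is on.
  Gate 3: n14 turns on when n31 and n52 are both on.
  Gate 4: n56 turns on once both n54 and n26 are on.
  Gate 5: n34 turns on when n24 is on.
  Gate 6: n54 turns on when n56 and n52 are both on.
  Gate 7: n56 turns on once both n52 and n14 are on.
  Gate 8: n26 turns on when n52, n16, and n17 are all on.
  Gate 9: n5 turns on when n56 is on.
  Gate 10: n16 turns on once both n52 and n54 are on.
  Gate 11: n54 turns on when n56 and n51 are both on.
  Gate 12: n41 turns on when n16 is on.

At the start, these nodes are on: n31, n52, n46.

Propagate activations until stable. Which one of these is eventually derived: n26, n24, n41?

n41

n31 and n52 are on, so n14 turns on (Gate 3).
Gate 7: n52 and n14 on → n56 on.
n56 and n52 are on, so n54 turns on (Gate 6).
Gate 10: n52 and n54 on → n16 on.
Gate 12: n16 on → n41 on.
n24 would need n34 and n56 (Gate 1), but n34 never turns on. n26 would need n52, n16, and n17 (Gate 8), but n17 never turns on.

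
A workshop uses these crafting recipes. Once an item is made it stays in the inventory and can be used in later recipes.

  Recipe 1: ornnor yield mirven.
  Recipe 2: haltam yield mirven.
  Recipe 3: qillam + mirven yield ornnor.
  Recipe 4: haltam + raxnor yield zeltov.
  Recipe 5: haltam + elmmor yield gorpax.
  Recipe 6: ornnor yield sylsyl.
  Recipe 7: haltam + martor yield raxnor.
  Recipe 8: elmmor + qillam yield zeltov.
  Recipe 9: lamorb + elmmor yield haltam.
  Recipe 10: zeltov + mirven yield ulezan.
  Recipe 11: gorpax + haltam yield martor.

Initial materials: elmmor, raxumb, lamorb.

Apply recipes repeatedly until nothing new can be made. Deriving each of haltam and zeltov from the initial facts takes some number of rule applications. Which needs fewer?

haltam: lamorb + elmmor → haltam (Recipe 9). [1 rule application]
zeltov: lamorb + elmmor → haltam (Recipe 9). Using Recipe 5, haltam and elmmor make gorpax. gorpax + haltam → martor (Recipe 11). Using Recipe 7, haltam and martor make raxnor. Using Recipe 4, haltam and raxnor make zeltov. [5 rule applications]
haltam needs fewer.

haltam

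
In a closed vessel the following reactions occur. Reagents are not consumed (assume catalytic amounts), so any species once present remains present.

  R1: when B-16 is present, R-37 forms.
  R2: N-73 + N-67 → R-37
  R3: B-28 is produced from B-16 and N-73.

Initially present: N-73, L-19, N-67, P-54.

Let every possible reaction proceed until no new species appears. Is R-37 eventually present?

Yes

N-73 and N-67 present → R-37 forms (R2).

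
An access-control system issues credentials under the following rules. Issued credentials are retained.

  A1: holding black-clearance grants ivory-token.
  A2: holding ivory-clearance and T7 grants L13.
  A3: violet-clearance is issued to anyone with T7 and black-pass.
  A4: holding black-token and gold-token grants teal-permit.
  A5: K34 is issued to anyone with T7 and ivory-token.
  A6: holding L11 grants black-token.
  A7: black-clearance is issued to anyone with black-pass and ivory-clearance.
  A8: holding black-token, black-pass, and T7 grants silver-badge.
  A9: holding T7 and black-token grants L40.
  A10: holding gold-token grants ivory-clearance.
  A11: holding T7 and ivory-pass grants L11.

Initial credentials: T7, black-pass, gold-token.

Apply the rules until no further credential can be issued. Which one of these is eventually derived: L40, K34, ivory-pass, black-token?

K34

Holding gold-token grants ivory-clearance (A10).
Holding black-pass and ivory-clearance grants black-clearance (A7).
Holding black-clearance grants ivory-token (A1).
Holding T7 and ivory-token grants K34 (A5).
No rule produces ivory-pass, and it is not given. black-token would need L11 (A6), but L11 is never granted. L40 would need T7 and black-token (A9), but black-token is never granted.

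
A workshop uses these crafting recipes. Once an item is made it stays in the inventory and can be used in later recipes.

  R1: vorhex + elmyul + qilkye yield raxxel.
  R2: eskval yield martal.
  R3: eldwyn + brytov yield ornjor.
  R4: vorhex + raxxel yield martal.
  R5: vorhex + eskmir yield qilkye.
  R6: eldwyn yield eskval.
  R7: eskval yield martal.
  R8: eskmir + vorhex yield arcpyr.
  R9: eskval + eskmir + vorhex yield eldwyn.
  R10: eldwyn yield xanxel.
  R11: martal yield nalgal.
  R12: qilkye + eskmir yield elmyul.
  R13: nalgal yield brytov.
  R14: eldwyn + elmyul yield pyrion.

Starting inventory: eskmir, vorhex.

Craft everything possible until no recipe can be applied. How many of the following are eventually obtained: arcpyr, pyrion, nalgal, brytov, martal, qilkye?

Using R8, eskmir and vorhex make arcpyr.
Using R5, vorhex and eskmir make qilkye.
Using R12, qilkye and eskmir make elmyul.
vorhex + elmyul + qilkye → raxxel (R1).
vorhex + raxxel → martal (R4).
Using R11, martal makes nalgal.
nalgal → brytov (R13).
arcpyr: reached.
pyrion would need eldwyn and elmyul (R14), but eldwyn is never obtained.
nalgal: reached.
brytov: reached.
martal: reached.
qilkye: reached.
Reached: arcpyr, nalgal, brytov, martal, and qilkye — 5 of the 6.

5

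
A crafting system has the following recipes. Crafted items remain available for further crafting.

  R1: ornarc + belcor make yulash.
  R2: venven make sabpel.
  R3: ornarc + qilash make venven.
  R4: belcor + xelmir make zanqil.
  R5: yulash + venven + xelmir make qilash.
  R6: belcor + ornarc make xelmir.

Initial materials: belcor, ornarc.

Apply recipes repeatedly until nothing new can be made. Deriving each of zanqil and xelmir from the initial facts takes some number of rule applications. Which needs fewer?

xelmir

xelmir: Using R6, belcor and ornarc make xelmir. [1 rule application]
zanqil: Using R6, belcor and ornarc make xelmir. Using R4, belcor and xelmir make zanqil. [2 rule applications]
xelmir needs fewer.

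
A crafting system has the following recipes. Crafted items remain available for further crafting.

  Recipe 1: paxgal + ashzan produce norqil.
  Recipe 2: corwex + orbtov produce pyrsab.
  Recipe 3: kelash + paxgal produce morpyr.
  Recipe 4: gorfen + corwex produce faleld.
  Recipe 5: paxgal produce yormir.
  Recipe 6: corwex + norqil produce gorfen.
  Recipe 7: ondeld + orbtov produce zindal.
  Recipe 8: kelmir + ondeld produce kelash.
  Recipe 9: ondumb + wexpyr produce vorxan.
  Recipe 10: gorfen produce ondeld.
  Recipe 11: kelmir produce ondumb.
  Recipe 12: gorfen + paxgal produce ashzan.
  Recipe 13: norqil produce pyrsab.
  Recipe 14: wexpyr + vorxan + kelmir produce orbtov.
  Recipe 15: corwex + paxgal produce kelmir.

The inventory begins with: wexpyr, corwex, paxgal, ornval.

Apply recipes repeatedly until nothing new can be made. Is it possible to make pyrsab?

Using Recipe 15, corwex and paxgal make kelmir.
Using Recipe 11, kelmir makes ondumb.
ondumb + wexpyr → vorxan (Recipe 9).
wexpyr + vorxan + kelmir → orbtov (Recipe 14).
corwex + orbtov → pyrsab (Recipe 2).

Yes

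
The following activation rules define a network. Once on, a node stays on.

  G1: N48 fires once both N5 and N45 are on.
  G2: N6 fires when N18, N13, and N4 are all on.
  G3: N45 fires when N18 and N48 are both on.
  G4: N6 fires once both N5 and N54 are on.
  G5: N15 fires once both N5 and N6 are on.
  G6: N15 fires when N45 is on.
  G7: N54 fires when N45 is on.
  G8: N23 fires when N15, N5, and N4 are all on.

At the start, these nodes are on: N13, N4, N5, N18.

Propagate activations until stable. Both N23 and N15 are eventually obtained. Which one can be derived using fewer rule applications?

N15

N15: N18, N13, and N4 are on, so N6 fires (G2). N5 and N6 are on, so N15 fires (G5). [2 rule applications]
N23: G2: N18, N13, and N4 on → N6 on. N5 and N6 are on, so N15 fires (G5). N15, N5, and N4 are on, so N23 fires (G8). [3 rule applications]
N15 needs fewer.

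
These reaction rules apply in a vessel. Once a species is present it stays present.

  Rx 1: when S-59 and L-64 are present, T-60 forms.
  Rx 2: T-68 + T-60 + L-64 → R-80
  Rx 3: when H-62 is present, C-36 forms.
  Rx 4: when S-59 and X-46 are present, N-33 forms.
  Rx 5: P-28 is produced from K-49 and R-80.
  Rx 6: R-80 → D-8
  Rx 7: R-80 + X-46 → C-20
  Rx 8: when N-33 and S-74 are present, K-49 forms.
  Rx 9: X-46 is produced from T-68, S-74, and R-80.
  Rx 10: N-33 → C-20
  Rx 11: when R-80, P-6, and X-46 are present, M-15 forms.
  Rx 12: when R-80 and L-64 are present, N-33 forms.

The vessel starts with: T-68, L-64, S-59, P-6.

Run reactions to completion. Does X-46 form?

X-46 would need T-68, S-74, and R-80 (Rx 9), but S-74 never forms.

No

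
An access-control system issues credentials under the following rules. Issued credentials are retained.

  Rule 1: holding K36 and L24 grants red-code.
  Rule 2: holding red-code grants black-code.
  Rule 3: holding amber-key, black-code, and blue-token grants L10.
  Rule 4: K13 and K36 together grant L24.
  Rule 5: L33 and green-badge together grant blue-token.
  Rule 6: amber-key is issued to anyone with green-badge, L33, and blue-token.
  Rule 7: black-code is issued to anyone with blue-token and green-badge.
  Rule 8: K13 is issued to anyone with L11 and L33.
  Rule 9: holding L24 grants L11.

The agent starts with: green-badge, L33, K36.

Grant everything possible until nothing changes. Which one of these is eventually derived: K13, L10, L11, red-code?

Holding L33 and green-badge grants blue-token (Rule 5).
Holding green-badge, L33, and blue-token grants amber-key (Rule 6).
Holding blue-token and green-badge grants black-code (Rule 7).
Holding amber-key, black-code, and blue-token grants L10 (Rule 3).
K13 would need L11 and L33 (Rule 8), but L11 is never granted. L11 would need L24 (Rule 9), but L24 is never granted. red-code would need K36 and L24 (Rule 1), but L24 is never granted.

L10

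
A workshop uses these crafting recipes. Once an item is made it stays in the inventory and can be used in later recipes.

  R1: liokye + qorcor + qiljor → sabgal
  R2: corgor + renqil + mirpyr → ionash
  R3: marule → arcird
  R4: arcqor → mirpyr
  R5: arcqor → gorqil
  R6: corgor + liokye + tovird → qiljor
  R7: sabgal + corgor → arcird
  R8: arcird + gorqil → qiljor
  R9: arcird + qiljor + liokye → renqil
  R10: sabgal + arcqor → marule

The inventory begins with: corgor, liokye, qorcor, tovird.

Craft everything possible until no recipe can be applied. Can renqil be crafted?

Yes

corgor + liokye + tovird → qiljor (R6).
liokye + qorcor + qiljor → sabgal (R1).
sabgal + corgor → arcird (R7).
arcird + qiljor + liokye → renqil (R9).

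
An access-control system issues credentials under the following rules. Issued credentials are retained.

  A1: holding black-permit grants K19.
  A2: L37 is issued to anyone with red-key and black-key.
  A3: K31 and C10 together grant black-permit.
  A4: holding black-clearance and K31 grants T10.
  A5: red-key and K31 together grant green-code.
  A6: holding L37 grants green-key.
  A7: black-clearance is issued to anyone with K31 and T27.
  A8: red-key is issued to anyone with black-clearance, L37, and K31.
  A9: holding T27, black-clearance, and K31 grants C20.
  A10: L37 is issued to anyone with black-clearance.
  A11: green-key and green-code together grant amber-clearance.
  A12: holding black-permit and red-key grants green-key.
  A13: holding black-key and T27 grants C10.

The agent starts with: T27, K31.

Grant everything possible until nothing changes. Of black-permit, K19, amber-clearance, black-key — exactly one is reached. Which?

amber-clearance

Holding K31 and T27 grants black-clearance (A7).
Holding black-clearance grants L37 (A10).
Holding L37 grants green-key (A6).
Holding black-clearance, L37, and K31 grants red-key (A8).
Holding red-key and K31 grants green-code (A5).
Holding green-key and green-code grants amber-clearance (A11).
K19 would need black-permit (A1), but black-permit is never granted. No rule produces black-key, and it is not given. black-permit would need K31 and C10 (A3), but C10 is never granted.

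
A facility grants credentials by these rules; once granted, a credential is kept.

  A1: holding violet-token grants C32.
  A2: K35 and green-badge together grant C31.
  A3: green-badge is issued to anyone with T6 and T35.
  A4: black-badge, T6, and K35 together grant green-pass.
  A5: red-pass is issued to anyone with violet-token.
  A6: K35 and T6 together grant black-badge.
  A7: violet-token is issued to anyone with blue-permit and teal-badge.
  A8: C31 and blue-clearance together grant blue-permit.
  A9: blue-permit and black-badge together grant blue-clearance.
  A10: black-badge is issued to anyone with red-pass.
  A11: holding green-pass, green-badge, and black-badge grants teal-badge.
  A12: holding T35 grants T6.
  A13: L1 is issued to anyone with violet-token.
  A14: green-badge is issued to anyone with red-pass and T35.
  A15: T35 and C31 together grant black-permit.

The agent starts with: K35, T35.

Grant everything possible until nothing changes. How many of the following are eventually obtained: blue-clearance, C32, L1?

0

blue-clearance would need blue-permit and black-badge (A9), but blue-permit is never granted.
C32 would need violet-token (A1), but violet-token is never granted.
L1 would need violet-token (A13), but violet-token is never granted.
None of the 3 are reached.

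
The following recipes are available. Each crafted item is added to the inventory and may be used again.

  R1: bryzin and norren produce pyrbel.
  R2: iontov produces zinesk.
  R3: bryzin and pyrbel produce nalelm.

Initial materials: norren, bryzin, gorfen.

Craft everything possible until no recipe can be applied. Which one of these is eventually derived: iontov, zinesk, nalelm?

bryzin and norren → pyrbel (R1).
Using R3, bryzin and pyrbel make nalelm.
No rule produces iontov, and it is not given. zinesk would need iontov (R2), but iontov is never obtained.

nalelm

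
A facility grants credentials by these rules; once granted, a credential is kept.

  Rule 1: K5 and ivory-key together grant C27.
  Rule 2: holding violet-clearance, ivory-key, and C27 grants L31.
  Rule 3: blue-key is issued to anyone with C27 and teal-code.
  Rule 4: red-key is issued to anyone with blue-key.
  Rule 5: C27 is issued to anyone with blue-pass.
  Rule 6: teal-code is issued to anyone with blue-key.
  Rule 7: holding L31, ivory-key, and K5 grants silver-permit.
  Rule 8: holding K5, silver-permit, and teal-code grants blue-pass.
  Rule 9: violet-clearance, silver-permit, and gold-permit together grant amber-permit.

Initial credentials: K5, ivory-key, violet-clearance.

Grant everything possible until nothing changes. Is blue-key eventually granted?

No

blue-key would need C27 and teal-code (Rule 3), but teal-code is never granted.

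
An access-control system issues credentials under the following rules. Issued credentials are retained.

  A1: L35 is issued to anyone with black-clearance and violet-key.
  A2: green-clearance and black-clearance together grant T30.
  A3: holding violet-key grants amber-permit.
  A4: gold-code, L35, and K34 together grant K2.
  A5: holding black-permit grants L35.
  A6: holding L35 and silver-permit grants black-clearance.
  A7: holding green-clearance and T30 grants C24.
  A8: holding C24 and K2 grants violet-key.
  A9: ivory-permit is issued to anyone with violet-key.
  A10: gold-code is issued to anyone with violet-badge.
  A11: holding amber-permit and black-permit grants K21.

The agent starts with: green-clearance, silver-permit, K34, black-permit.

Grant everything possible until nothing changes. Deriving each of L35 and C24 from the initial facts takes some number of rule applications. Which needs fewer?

L35

L35: Holding black-permit grants L35 (A5). [1 rule application]
C24: Holding black-permit grants L35 (A5). Holding L35 and silver-permit grants black-clearance (A6). Holding green-clearance and black-clearance grants T30 (A2). Holding green-clearance and T30 grants C24 (A7). [4 rule applications]
L35 needs fewer.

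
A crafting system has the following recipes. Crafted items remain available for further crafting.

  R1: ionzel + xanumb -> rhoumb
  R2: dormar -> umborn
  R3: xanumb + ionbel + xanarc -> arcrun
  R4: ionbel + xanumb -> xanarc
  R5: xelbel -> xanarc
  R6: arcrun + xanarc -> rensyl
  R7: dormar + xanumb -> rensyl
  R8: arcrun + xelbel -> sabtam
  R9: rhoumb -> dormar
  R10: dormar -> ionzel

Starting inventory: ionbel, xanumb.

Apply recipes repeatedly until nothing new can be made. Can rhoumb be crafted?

No

rhoumb would need ionzel and xanumb (R1), but ionzel is never obtained.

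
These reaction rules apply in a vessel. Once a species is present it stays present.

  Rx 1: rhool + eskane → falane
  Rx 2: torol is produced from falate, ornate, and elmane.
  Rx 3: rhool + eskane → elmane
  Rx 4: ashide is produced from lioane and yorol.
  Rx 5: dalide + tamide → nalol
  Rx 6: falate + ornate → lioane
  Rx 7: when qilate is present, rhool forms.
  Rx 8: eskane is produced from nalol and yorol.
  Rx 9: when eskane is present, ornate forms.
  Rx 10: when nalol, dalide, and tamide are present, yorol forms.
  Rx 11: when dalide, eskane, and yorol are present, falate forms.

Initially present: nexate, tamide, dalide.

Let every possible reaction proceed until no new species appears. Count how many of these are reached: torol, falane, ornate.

1

dalide and tamide present → nalol forms (Rx 5).
nalol, dalide, and tamide present → yorol forms (Rx 10).
nalol and yorol present → eskane forms (Rx 8).
eskane present → ornate forms (Rx 9).
torol would need falate, ornate, and elmane (Rx 2), but elmane never forms.
falane would need rhool and eskane (Rx 1), but rhool never forms.
ornate: reached.
Reached: ornate — 1 of the 3.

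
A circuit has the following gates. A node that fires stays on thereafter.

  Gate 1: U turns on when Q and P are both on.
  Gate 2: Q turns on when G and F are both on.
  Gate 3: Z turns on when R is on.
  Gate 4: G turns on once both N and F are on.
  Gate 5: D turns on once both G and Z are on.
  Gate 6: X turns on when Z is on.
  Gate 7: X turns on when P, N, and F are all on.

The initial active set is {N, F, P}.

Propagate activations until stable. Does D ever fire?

No

D would need G and Z (Gate 5), but Z never turns on.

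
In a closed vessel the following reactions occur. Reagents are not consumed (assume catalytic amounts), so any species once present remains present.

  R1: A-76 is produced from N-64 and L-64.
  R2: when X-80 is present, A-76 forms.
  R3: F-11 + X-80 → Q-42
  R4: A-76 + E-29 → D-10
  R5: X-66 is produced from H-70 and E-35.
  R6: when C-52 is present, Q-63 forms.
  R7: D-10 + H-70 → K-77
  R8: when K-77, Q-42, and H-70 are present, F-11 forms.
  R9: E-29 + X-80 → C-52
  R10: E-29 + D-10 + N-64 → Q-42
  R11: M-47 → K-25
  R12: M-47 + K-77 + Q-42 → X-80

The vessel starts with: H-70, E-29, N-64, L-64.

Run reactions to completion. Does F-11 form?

N-64 and L-64 present → A-76 forms (R1).
A-76 and E-29 present → D-10 forms (R4).
E-29, D-10, and N-64 present → Q-42 forms (R10).
D-10 and H-70 present → K-77 forms (R7).
K-77, Q-42, and H-70 present → F-11 forms (R8).

Yes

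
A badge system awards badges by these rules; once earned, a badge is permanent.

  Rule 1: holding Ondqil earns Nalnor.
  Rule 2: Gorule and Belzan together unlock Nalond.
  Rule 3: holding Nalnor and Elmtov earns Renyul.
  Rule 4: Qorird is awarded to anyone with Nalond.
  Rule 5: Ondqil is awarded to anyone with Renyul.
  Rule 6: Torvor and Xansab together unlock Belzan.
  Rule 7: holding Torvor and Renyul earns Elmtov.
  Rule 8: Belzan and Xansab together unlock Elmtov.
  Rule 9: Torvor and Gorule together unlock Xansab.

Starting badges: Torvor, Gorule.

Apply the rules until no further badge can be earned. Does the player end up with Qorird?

Yes

With Torvor and Gorule, Xansab is earned (Rule 9).
With Torvor and Xansab, Belzan is earned (Rule 6).
With Gorule and Belzan, Nalond is earned (Rule 2).
With Nalond, Qorird is earned (Rule 4).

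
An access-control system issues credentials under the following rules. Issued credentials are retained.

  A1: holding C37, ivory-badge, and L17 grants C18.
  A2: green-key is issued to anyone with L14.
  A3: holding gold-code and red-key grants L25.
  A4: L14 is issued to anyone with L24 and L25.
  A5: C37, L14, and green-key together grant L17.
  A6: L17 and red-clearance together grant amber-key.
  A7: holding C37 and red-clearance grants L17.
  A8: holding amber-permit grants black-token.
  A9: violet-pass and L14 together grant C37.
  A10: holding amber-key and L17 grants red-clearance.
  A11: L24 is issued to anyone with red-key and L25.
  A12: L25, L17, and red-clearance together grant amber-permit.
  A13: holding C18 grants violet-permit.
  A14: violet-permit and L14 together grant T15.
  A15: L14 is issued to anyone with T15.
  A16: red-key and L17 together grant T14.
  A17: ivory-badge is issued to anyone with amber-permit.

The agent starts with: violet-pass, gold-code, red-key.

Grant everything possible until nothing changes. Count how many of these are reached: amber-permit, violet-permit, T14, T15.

1

Holding gold-code and red-key grants L25 (A3).
Holding red-key and L25 grants L24 (A11).
Holding L24 and L25 grants L14 (A4).
Holding violet-pass and L14 grants C37 (A9).
Holding L14 grants green-key (A2).
Holding C37, L14, and green-key grants L17 (A5).
Holding red-key and L17 grants T14 (A16).
amber-permit would need L25, L17, and red-clearance (A12), but red-clearance is never granted.
violet-permit would need C18 (A13), but C18 is never granted.
T14: reached.
T15 would need violet-permit and L14 (A14), but violet-permit is never granted.
Reached: T14 — 1 of the 4.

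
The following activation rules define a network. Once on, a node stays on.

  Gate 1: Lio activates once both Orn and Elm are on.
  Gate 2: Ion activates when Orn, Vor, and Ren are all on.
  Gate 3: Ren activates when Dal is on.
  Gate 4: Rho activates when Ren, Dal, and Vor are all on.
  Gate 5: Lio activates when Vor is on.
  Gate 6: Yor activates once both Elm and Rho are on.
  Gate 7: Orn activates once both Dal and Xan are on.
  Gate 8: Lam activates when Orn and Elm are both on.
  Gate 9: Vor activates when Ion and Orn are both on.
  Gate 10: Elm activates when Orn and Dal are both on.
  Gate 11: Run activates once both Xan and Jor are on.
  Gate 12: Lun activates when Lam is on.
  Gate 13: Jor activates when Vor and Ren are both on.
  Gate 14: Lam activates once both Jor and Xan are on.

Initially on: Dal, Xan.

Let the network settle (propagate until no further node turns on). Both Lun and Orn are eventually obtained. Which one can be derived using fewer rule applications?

Orn: Gate 7: Dal and Xan on → Orn on. [1 rule application]
Lun: Gate 7: Dal and Xan on → Orn on. Gate 10: Orn and Dal on → Elm on. Gate 8: Orn and Elm on → Lam on. Gate 12: Lam on → Lun on. [4 rule applications]
Orn needs fewer.

Orn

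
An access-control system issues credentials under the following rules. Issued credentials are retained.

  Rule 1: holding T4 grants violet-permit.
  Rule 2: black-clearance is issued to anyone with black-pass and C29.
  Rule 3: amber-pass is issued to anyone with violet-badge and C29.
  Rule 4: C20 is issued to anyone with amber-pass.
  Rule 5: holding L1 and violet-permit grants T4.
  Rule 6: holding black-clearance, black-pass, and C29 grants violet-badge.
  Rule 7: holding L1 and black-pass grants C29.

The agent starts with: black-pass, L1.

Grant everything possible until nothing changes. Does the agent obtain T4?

T4 would need L1 and violet-permit (Rule 5), but violet-permit is never granted.

No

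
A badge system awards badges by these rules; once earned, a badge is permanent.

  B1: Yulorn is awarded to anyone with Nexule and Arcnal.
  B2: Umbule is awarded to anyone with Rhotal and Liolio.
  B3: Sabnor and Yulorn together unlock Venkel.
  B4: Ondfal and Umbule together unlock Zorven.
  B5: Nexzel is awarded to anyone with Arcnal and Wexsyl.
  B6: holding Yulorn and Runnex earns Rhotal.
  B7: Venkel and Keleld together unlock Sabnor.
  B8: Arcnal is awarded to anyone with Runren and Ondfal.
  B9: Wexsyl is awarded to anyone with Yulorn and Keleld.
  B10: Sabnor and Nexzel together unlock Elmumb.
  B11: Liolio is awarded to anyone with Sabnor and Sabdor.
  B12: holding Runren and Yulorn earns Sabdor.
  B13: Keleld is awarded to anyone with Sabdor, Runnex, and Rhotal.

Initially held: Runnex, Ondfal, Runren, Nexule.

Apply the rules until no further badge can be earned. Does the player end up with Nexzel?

Yes

With Runren and Ondfal, Arcnal is earned (B8).
With Nexule and Arcnal, Yulorn is earned (B1).
With Runren and Yulorn, Sabdor is earned (B12).
With Yulorn and Runnex, Rhotal is earned (B6).
With Sabdor, Runnex, and Rhotal, Keleld is earned (B13).
With Yulorn and Keleld, Wexsyl is earned (B9).
With Arcnal and Wexsyl, Nexzel is earned (B5).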